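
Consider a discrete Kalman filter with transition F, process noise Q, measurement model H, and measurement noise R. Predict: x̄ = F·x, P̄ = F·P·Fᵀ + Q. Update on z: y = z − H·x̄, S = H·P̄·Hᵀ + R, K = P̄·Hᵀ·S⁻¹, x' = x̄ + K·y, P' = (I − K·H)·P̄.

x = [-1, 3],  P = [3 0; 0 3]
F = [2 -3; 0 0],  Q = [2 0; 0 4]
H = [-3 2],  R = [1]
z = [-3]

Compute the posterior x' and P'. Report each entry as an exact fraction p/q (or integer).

x' = [91/193, -144/193]
P' = [697/386 492/193; 492/193 740/193]

x̄ = F·x = [-11, 0]
P̄ = F·P·Fᵀ + Q = [41 0; 0 4]
y = z − H·x̄ = [-36]
S = H·P̄·Hᵀ + R = [386]
K = P̄·Hᵀ·S⁻¹ = [-123/386; 4/193]
x' = x̄ + K·y = [91/193, -144/193]
P' = (I − K·H)·P̄ = [697/386 492/193; 492/193 740/193]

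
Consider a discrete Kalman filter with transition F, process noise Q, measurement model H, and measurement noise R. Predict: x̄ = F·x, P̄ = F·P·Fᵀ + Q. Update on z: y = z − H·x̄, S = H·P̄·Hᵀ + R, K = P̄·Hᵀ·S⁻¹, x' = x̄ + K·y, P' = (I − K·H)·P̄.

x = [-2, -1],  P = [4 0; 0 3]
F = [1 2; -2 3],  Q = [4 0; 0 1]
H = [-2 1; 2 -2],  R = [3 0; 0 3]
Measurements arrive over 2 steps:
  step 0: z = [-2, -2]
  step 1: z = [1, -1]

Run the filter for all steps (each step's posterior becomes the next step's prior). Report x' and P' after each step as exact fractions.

step 0: x' = [2558/1303, 3615/1303], P' = [3960/1303 4710/1303; 4710/1303 6372/1303]
step 1: x' = [78910/395737, 334902/395737], P' = [1000995/395737 2228697/791474; 2228697/791474 5797707/1582948]

step 0: x̄ = F·x = [-4, 1]
step 0: P̄ = F·P·Fᵀ + Q = [20 10; 10 44]
step 0: y = z − H·x̄ = [-11, 8]
step 0: S = H·P̄·Hᵀ + R = [87 -108; -108 179]
step 0: K = P̄·Hᵀ·S⁻¹ = [-1070/1303 -500/1303; -1016/1303 -1108/1303]
step 0: x' = x̄ + K·y = [2558/1303, 3615/1303]
step 0: P' = (I − K·H)·P̄ = [3960/1303 4710/1303; 4710/1303 6372/1303]
step 1: x̄ = F·x = [9788/1303, 5729/1303]
step 1: P̄ = F·P·Fᵀ + Q = [53500/1303 25602/1303; 25602/1303 17971/1303]
step 1: y = z − H·x̄ = [15150/1303, -9421/1303]
step 1: S = H·P̄·Hᵀ + R = [133472/1303 -96330/1303; -96330/1303 84977/1303]
step 1: K = P̄·Hᵀ·S⁻¹ = [-591761/791474 -75569/395737; -1039027/1582948 -446771/791474]
step 1: x' = x̄ + K·y = [78910/395737, 334902/395737]
step 1: P' = (I − K·H)·P̄ = [1000995/395737 2228697/791474; 2228697/791474 5797707/1582948]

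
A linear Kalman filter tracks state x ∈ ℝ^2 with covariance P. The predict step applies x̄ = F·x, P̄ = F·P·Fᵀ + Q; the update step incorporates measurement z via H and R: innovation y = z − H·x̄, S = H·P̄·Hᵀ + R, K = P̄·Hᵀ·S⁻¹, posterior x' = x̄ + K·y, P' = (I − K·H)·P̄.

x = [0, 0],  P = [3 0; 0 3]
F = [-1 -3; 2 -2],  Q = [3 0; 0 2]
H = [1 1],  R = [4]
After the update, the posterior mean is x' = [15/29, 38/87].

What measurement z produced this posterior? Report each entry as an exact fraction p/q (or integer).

z = [1]

x̄ = F·x = [0, 0]
P̄ = F·P·Fᵀ + Q = [33 12; 12 26]
S = H·P̄·Hᵀ + R = [87]
K = P̄·Hᵀ·S⁻¹ = [15/29; 38/87]
x' − x̄ = [15/29, 38/87] = K·y
y = (KᵀK)⁻¹·Kᵀ·(x' − x̄) = [1]
z = y + H·x̄ = [1] + [0] = [1]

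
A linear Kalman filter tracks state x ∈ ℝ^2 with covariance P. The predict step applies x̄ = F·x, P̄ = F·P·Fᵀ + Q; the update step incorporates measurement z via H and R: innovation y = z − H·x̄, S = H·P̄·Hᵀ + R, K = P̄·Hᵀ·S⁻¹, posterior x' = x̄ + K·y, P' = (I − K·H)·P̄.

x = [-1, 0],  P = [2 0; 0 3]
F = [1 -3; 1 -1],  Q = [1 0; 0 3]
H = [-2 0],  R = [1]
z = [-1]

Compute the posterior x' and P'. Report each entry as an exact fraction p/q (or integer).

x' = [59/121, -5/11]
P' = [30/121 1/11; 1/11 4]

x̄ = F·x = [-1, -1]
P̄ = F·P·Fᵀ + Q = [30 11; 11 8]
y = z − H·x̄ = [-3]
S = H·P̄·Hᵀ + R = [121]
K = P̄·Hᵀ·S⁻¹ = [-60/121; -2/11]
x' = x̄ + K·y = [59/121, -5/11]
P' = (I − K·H)·P̄ = [30/121 1/11; 1/11 4]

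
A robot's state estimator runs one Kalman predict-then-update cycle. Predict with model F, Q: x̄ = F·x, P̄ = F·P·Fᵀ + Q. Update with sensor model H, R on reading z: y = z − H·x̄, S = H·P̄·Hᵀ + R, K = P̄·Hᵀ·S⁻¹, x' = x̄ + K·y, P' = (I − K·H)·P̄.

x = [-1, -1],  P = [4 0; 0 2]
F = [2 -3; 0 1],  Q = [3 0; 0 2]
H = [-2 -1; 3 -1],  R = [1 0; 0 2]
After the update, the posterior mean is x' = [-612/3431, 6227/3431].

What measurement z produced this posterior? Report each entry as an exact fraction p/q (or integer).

z = [-2, -3]

x̄ = F·x = [1, -1]
P̄ = F·P·Fᵀ + Q = [37 -6; -6 4]
S = H·P̄·Hᵀ + R = [129 -212; -212 375]
K = P̄·Hᵀ·S⁻¹ = [-696/3431 677/3431; -1664/3431 -1142/3431]
x' − x̄ = [-4043/3431, 9658/3431] = K·y
y = (KᵀK)⁻¹·Kᵀ·(x' − x̄) = [-1, -7]
z = y + H·x̄ = [-1, -7] + [-1, 4] = [-2, -3]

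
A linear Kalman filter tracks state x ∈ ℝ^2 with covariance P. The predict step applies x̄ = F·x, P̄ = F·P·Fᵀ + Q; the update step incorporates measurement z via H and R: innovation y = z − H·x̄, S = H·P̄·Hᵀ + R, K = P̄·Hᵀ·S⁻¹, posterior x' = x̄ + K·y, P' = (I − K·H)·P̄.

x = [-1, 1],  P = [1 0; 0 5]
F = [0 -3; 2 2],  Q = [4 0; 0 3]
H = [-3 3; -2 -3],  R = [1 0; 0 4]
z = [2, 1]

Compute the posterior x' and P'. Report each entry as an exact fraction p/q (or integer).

x' = [-32683/50077, 831/50077]
P' = [19231/100154 6285/50077; 6285/50077 8514/50077]

x̄ = F·x = [-3, 0]
P̄ = F·P·Fᵀ + Q = [49 -30; -30 27]
y = z − H·x̄ = [-7, -5]
S = H·P̄·Hᵀ + R = [1225 -39; -39 83]
K = P̄·Hᵀ·S⁻¹ = [-19983/100154 -19043/100154; 6687/50077 -9528/50077]
x' = x̄ + K·y = [-32683/50077, 831/50077]
P' = (I − K·H)·P̄ = [19231/100154 6285/50077; 6285/50077 8514/50077]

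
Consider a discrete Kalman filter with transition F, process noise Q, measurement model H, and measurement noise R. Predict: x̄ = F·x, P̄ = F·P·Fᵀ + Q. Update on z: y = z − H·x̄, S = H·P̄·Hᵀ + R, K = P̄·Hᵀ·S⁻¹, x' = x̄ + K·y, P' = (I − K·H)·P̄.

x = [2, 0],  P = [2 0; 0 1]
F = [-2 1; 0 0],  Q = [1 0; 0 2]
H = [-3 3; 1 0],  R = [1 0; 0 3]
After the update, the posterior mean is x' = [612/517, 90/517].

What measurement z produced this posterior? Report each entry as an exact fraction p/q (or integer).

x̄ = F·x = [-4, 0]
P̄ = F·P·Fᵀ + Q = [10 0; 0 2]
S = H·P̄·Hᵀ + R = [109 -30; -30 13]
K = P̄·Hᵀ·S⁻¹ = [-90/517 190/517; 78/517 180/517]
x' − x̄ = [2680/517, 90/517] = K·y
y = (KᵀK)⁻¹·Kᵀ·(x' − x̄) = [-15, 7]
z = y + H·x̄ = [-15, 7] + [12, -4] = [-3, 3]

z = [-3, 3]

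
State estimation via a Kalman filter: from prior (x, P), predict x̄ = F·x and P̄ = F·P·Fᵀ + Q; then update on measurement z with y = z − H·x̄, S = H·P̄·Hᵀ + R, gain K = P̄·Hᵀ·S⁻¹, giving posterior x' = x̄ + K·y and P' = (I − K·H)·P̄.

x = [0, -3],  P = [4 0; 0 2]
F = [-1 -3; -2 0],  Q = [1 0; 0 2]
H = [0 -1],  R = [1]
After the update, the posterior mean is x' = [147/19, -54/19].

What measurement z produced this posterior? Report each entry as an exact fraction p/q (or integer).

x̄ = F·x = [9, 0]
P̄ = F·P·Fᵀ + Q = [23 8; 8 18]
S = H·P̄·Hᵀ + R = [19]
K = P̄·Hᵀ·S⁻¹ = [-8/19; -18/19]
x' − x̄ = [-24/19, -54/19] = K·y
y = (KᵀK)⁻¹·Kᵀ·(x' − x̄) = [3]
z = y + H·x̄ = [3] + [0] = [3]

z = [3]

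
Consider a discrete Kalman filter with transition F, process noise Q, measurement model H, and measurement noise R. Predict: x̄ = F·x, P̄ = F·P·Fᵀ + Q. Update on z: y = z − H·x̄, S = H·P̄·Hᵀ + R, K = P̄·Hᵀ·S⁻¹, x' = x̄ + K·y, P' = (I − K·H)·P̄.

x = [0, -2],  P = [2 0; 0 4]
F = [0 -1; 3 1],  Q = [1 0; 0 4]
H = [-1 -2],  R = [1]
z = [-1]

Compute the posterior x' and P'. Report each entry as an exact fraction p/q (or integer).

x' = [179/94, -22/47]
P' = [461/94 -116/47; -116/47 70/47]

x̄ = F·x = [2, -2]
P̄ = F·P·Fᵀ + Q = [5 -4; -4 26]
y = z − H·x̄ = [-3]
S = H·P̄·Hᵀ + R = [94]
K = P̄·Hᵀ·S⁻¹ = [3/94; -24/47]
x' = x̄ + K·y = [179/94, -22/47]
P' = (I − K·H)·P̄ = [461/94 -116/47; -116/47 70/47]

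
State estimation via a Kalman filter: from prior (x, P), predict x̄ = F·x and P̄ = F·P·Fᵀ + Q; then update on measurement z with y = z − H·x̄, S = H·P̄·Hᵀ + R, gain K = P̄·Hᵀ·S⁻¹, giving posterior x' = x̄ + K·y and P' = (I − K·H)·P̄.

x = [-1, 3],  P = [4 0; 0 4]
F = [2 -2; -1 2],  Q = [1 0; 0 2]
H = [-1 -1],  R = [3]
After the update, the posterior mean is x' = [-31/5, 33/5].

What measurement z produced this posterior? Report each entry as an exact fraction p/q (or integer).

x̄ = F·x = [-8, 7]
P̄ = F·P·Fᵀ + Q = [33 -24; -24 22]
S = H·P̄·Hᵀ + R = [10]
K = P̄·Hᵀ·S⁻¹ = [-9/10; 1/5]
x' − x̄ = [9/5, -2/5] = K·y
y = (KᵀK)⁻¹·Kᵀ·(x' − x̄) = [-2]
z = y + H·x̄ = [-2] + [1] = [-1]

z = [-1]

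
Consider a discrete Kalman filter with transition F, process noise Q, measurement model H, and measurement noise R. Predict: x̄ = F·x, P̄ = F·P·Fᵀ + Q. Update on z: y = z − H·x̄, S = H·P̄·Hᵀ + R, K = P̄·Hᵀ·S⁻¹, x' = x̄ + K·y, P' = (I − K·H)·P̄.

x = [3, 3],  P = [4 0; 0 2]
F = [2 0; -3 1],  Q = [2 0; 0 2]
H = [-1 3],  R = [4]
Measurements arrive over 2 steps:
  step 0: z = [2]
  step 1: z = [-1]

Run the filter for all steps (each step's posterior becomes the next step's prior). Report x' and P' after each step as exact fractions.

step 0: x̄ = F·x = [6, -6]
step 0: P̄ = F·P·Fᵀ + Q = [18 -24; -24 40]
step 0: y = z − H·x̄ = [26]
step 0: S = H·P̄·Hᵀ + R = [526]
step 0: K = P̄·Hᵀ·S⁻¹ = [-45/263; 72/263]
step 0: x' = x̄ + K·y = [408/263, 294/263]
step 0: P' = (I − K·H)·P̄ = [684/263 168/263; 168/263 152/263]
step 1: x̄ = F·x = [816/263, -930/263]
step 1: P̄ = F·P·Fᵀ + Q = [3262/263 -3768/263; -3768/263 5826/263]
step 1: y = z − H·x̄ = [3343/263]
step 1: S = H·P̄·Hᵀ + R = [79356/263]
step 1: K = P̄·Hᵀ·S⁻¹ = [-7283/39678; 3541/13226]
step 1: x' = x̄ + K·y = [30533/39678, -1759/13226]
step 1: P' = (I − K·H)·P̄ = [44383/19839 3313/6613; 3313/6613 3465/6613]

step 0: x' = [408/263, 294/263], P' = [684/263 168/263; 168/263 152/263]
step 1: x' = [30533/39678, -1759/13226], P' = [44383/19839 3313/6613; 3313/6613 3465/6613]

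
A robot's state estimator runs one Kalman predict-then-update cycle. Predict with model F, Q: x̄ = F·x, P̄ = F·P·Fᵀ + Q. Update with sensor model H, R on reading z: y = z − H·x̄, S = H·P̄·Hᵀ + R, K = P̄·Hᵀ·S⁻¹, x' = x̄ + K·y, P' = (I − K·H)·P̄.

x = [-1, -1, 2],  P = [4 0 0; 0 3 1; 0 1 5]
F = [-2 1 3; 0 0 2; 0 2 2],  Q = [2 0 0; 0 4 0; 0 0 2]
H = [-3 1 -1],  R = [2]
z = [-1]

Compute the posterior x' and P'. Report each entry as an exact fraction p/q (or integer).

x̄ = F·x = [7, 4, 2]
P̄ = F·P·Fᵀ + Q = [72 32 44; 32 24 24; 44 24 42]
y = z − H·x̄ = [18]
S = H·P̄·Hᵀ + R = [740]
K = P̄·Hᵀ·S⁻¹ = [-57/185; -24/185; -15/74]
x' = x̄ + K·y = [269/185, 308/185, -61/37]
P' = (I − K·H)·P̄ = [324/185 448/185 -82/37; 448/185 2136/185 168/37; -82/37 168/37 429/37]

x' = [269/185, 308/185, -61/37]
P' = [324/185 448/185 -82/37; 448/185 2136/185 168/37; -82/37 168/37 429/37]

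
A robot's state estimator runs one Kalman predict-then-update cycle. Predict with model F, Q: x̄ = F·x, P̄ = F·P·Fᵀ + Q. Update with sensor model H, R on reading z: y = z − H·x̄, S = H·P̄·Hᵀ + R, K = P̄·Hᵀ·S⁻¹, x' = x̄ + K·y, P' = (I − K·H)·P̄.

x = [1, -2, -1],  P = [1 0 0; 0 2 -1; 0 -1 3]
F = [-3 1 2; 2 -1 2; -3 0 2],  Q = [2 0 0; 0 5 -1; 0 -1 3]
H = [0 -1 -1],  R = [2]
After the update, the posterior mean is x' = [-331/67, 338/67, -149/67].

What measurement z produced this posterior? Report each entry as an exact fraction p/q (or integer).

z = [-3]

x̄ = F·x = [-7, 2, -5]
P̄ = F·P·Fᵀ + Q = [21 4 19; 4 27 7; 19 7 24]
S = H·P̄·Hᵀ + R = [67]
K = P̄·Hᵀ·S⁻¹ = [-23/67; -34/67; -31/67]
x' − x̄ = [138/67, 204/67, 186/67] = K·y
y = (KᵀK)⁻¹·Kᵀ·(x' − x̄) = [-6]
z = y + H·x̄ = [-6] + [3] = [-3]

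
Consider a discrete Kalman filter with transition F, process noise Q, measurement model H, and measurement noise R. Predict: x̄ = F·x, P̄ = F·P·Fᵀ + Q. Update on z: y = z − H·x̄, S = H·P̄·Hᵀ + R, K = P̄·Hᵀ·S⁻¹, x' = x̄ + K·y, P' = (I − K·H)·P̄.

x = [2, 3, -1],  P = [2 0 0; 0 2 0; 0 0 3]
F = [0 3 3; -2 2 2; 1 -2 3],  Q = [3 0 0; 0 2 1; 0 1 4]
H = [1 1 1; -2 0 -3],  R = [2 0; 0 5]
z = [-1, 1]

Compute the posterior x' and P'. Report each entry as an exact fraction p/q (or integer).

x' = [614/121, -736/363, -463/121]
P' = [24019/3025 -11267/9075 -16596/3025; -11267/9075 61981/27225 1226/3025; -16596/3025 1226/3025 13064/3025]

x̄ = F·x = [6, 0, -7]
P̄ = F·P·Fᵀ + Q = [48 30 15; 30 30 7; 15 7 41]
y = z − H·x̄ = [0, -8]
S = H·P̄·Hᵀ + R = [225 -375; -375 746]
K = P̄·Hᵀ·S⁻¹ = [5501/9075 14/121; 19607/27225 92/363; -1153/3025 -48/121]
x' = x̄ + K·y = [614/121, -736/363, -463/121]
P' = (I − K·H)·P̄ = [24019/3025 -11267/9075 -16596/3025; -11267/9075 61981/27225 1226/3025; -16596/3025 1226/3025 13064/3025]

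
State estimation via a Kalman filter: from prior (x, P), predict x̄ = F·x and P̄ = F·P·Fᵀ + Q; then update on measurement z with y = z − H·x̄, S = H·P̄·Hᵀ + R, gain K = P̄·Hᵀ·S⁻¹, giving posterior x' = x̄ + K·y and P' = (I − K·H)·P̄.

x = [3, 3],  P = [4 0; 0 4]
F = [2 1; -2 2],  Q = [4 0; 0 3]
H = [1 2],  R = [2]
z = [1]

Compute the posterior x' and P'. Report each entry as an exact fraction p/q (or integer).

x' = [571/67, -248/67]
P' = [1576/67 -784/67; -784/67 423/67]

x̄ = F·x = [9, 0]
P̄ = F·P·Fᵀ + Q = [24 -8; -8 35]
y = z − H·x̄ = [-8]
S = H·P̄·Hᵀ + R = [134]
K = P̄·Hᵀ·S⁻¹ = [4/67; 31/67]
x' = x̄ + K·y = [571/67, -248/67]
P' = (I − K·H)·P̄ = [1576/67 -784/67; -784/67 423/67]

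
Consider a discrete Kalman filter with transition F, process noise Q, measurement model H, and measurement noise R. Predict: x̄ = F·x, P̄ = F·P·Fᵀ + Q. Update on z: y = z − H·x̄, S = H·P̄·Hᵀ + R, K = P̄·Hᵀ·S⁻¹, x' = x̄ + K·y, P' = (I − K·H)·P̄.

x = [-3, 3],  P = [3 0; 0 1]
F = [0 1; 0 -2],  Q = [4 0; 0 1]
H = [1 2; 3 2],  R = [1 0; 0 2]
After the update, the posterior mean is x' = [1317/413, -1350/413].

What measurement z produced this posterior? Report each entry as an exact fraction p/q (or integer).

z = [-3, 3]

x̄ = F·x = [3, -6]
P̄ = F·P·Fᵀ + Q = [5 -2; -2 5]
S = H·P̄·Hᵀ + R = [18 19; 19 43]
K = P̄·Hᵀ·S⁻¹ = [-166/413 179/413; 268/413 -80/413]
x' − x̄ = [78/413, 1128/413] = K·y
y = (KᵀK)⁻¹·Kᵀ·(x' − x̄) = [6, 6]
z = y + H·x̄ = [6, 6] + [-9, -3] = [-3, 3]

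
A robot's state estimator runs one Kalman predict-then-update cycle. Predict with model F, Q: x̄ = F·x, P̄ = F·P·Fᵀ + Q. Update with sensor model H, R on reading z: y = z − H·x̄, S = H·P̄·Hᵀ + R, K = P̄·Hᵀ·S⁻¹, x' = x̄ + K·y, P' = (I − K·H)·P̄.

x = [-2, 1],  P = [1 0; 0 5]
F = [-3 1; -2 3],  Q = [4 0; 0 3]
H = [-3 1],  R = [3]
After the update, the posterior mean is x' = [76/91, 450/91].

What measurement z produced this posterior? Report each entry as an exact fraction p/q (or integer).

x̄ = F·x = [7, 7]
P̄ = F·P·Fᵀ + Q = [18 21; 21 52]
S = H·P̄·Hᵀ + R = [91]
K = P̄·Hᵀ·S⁻¹ = [-33/91; -11/91]
x' − x̄ = [-561/91, -187/91] = K·y
y = (KᵀK)⁻¹·Kᵀ·(x' − x̄) = [17]
z = y + H·x̄ = [17] + [-14] = [3]

z = [3]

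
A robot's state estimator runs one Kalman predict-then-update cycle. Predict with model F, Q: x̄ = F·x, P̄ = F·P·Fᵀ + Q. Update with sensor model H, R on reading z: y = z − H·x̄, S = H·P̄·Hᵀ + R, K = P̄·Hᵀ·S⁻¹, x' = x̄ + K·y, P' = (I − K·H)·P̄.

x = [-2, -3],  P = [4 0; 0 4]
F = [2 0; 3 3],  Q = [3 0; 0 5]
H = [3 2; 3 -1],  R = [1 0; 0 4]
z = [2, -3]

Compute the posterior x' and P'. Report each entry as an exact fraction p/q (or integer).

x̄ = F·x = [-4, -15]
P̄ = F·P·Fᵀ + Q = [19 24; 24 77]
y = z − H·x̄ = [44, -6]
S = H·P̄·Hᵀ + R = [768 89; 89 108]
K = P̄·Hᵀ·S⁻¹ = [8403/75023 15999/75023; 857/2587 -826/2587]
x' = x̄ + K·y = [-26354/75023, 3859/2587]
P' = (I − K·H)·P̄ = [15155/75023 -639/2587; -639/2587 1387/2587]

x' = [-26354/75023, 3859/2587]
P' = [15155/75023 -639/2587; -639/2587 1387/2587]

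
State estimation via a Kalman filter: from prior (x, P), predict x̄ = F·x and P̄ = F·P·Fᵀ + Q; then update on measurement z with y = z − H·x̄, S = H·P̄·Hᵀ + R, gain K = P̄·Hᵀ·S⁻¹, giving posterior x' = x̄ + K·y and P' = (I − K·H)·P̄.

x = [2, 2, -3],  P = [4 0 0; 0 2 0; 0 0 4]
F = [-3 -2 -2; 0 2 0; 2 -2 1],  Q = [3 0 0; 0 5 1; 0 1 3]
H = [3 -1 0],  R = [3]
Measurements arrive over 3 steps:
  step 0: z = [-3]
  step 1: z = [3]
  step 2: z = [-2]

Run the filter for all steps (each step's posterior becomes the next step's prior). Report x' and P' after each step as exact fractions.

step 0: x̄ = F·x = [-4, 4, -3]
step 0: P̄ = F·P·Fᵀ + Q = [63 -8 -24; -8 13 -7; -24 -7 31]
step 0: y = z − H·x̄ = [13]
step 0: S = H·P̄·Hᵀ + R = [631]
step 0: K = P̄·Hᵀ·S⁻¹ = [197/631; -37/631; -65/631]
step 0: x' = x̄ + K·y = [37/631, 2043/631, -2738/631]
step 0: P' = (I − K·H)·P̄ = [944/631 2241/631 -2339/631; 2241/631 6834/631 -6822/631; -2339/631 -6822/631 15336/631]
step 1: x̄ = F·x = [1279/631, 4086/631, -6750/631]
step 1: P̄ = F·P·Fᵀ + Q = [43317/631 -13494/631 -1789/631; -13494/631 30491/631 -31385/631; -1789/631 -31385/631 48345/631]
step 1: y = z − H·x̄ = [2142/631]
step 1: S = H·P̄·Hᵀ + R = [503201/631]
step 1: K = P̄·Hᵀ·S⁻¹ = [143445/503201; -70973/503201; 26018/503201]
step 1: x' = x̄ + K·y = [1506899/503201, 3017520/503201, -5294574/503201]
step 1: P' = (I − K·H)·P̄ = [1934532/503201 5373261/503201 -7341329/503201; 5373261/503201 16332702/503201 -22102041/503201; -7341329/503201 -22102041/503201 37480691/503201]
step 2: x̄ = F·x = [33411/503201, 6035040/503201, -8315816/503201]
step 2: P̄ = F·P·Fᵀ + Q = [33740819/503201 -9162210/503201 -3306023/503201; -9162210/503201 67846813/503201 -87538645/503201; -3306023/503201 -87538645/503201 128115990/503201]
step 2: y = z − H·x̄ = [4928405/503201]
step 2: S = H·P̄·Hᵀ + R = [427997047/503201]
step 2: K = P̄·Hᵀ·S⁻¹ = [110384667/427997047; -95333443/427997047; 77620576/427997047]
step 2: x' = x̄ + K·y = [1109537052/427997047, 4199390465/427997047, -6312783672/427997047]
step 2: P' = (I − K·H)·P̄ = [4483687804/427997047 13119909411/427997047 -19839168673/427997047; 13119909411/427997047 39645728562/427997047 -59750367747/427997047; -19839168673/427997047 -59750367747/427997047 96995656954/427997047]

step 0: x' = [37/631, 2043/631, -2738/631], P' = [944/631 2241/631 -2339/631; 2241/631 6834/631 -6822/631; -2339/631 -6822/631 15336/631]
step 1: x' = [1506899/503201, 3017520/503201, -5294574/503201], P' = [1934532/503201 5373261/503201 -7341329/503201; 5373261/503201 16332702/503201 -22102041/503201; -7341329/503201 -22102041/503201 37480691/503201]
step 2: x' = [1109537052/427997047, 4199390465/427997047, -6312783672/427997047], P' = [4483687804/427997047 13119909411/427997047 -19839168673/427997047; 13119909411/427997047 39645728562/427997047 -59750367747/427997047; -19839168673/427997047 -59750367747/427997047 96995656954/427997047]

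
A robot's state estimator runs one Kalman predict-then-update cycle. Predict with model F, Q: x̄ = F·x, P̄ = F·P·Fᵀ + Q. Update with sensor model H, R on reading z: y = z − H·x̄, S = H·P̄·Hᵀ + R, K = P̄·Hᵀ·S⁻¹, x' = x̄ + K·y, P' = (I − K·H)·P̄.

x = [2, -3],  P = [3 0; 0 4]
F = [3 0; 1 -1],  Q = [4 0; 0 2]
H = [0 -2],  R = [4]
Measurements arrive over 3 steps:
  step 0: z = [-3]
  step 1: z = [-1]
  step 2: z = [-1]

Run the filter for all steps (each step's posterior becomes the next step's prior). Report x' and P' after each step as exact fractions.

step 0: x' = [57/20, 37/20], P' = [229/10 9/10; 9/10 9/10]
step 1: x' = [723/100, 13/25], P' = [1793/50 66/25; 66/25 24/25]
step 2: x' = [2961/785, 1174/1727], P' = [30761/785 453/157; 453/157 1677/1727]

step 0: x̄ = F·x = [6, 5]
step 0: P̄ = F·P·Fᵀ + Q = [31 9; 9 9]
step 0: y = z − H·x̄ = [7]
step 0: S = H·P̄·Hᵀ + R = [40]
step 0: K = P̄·Hᵀ·S⁻¹ = [-9/20; -9/20]
step 0: x' = x̄ + K·y = [57/20, 37/20]
step 0: P' = (I − K·H)·P̄ = [229/10 9/10; 9/10 9/10]
step 1: x̄ = F·x = [171/20, 1]
step 1: P̄ = F·P·Fᵀ + Q = [2101/10 66; 66 24]
step 1: y = z − H·x̄ = [1]
step 1: S = H·P̄·Hᵀ + R = [100]
step 1: K = P̄·Hᵀ·S⁻¹ = [-33/25; -12/25]
step 1: x' = x̄ + K·y = [723/100, 13/25]
step 1: P' = (I − K·H)·P̄ = [1793/50 66/25; 66/25 24/25]
step 2: x̄ = F·x = [2169/100, 671/100]
step 2: P̄ = F·P·Fᵀ + Q = [16337/50 4983/50; 4983/50 1677/50]
step 2: y = z − H·x̄ = [621/50]
step 2: S = H·P̄·Hᵀ + R = [3454/25]
step 2: K = P̄·Hᵀ·S⁻¹ = [-453/314; -1677/3454]
step 2: x' = x̄ + K·y = [2961/785, 1174/1727]
step 2: P' = (I − K·H)·P̄ = [30761/785 453/157; 453/157 1677/1727]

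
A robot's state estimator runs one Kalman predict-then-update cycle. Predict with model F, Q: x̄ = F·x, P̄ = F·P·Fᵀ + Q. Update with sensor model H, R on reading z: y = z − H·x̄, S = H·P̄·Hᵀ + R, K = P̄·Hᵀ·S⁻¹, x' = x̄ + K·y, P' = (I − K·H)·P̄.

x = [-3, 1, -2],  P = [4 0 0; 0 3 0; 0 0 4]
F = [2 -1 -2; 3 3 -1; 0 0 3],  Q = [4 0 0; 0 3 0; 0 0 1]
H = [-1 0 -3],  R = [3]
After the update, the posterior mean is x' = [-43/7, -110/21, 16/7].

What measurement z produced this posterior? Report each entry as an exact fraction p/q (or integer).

x̄ = F·x = [-3, -4, -6]
P̄ = F·P·Fᵀ + Q = [39 23 -24; 23 70 -12; -24 -12 37]
S = H·P̄·Hᵀ + R = [231]
K = P̄·Hᵀ·S⁻¹ = [1/7; 13/231; -29/77]
x' − x̄ = [-22/7, -26/21, 58/7] = K·y
y = (KᵀK)⁻¹·Kᵀ·(x' − x̄) = [-22]
z = y + H·x̄ = [-22] + [21] = [-1]

z = [-1]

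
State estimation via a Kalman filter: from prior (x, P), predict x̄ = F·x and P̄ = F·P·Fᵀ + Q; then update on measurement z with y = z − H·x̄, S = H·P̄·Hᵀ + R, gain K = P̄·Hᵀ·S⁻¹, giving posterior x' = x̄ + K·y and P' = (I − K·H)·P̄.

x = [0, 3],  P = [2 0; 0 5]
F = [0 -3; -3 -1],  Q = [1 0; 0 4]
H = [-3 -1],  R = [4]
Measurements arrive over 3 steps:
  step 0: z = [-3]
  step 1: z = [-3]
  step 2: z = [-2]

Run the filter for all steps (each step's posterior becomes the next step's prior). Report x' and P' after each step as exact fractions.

step 0: x̄ = F·x = [-9, -3]
step 0: P̄ = F·P·Fᵀ + Q = [46 15; 15 27]
step 0: y = z − H·x̄ = [-33]
step 0: S = H·P̄·Hᵀ + R = [535]
step 0: K = P̄·Hᵀ·S⁻¹ = [-153/535; -72/535]
step 0: x' = x̄ + K·y = [234/535, 771/535]
step 0: P' = (I − K·H)·P̄ = [1201/535 -2991/535; -2991/535 9261/535]
step 1: x̄ = F·x = [-2313/535, -1473/535]
step 1: P̄ = F·P·Fᵀ + Q = [83884/535 864/535; 864/535 4264/535]
step 1: y = z − H·x̄ = [-10017/535]
step 1: S = H·P̄·Hᵀ + R = [766544/535]
step 1: K = P̄·Hᵀ·S⁻¹ = [-63129/191636; -857/95818]
step 1: x' = x̄ + K·y = [353475/191636, -247767/95818]
step 1: P' = (I − K·H)·P̄ = [62669/47909 -124878/47909; -124878/47909 376348/47909]
step 2: x̄ = F·x = [743301/95818, -564891/191636]
step 2: P̄ = F·P·Fᵀ + Q = [3435041/47909 5142/47909; 5142/47909 382737/47909]
step 2: y = z − H·x̄ = [3511643/191636]
step 2: S = H·P̄·Hᵀ + R = [31520594/47909]
step 2: K = P̄·Hᵀ·S⁻¹ = [-1472895/4502942; -398163/31520594]
step 2: x' = x̄ + K·y = [31764411/18011768, -400841307/126082376]
step 2: P' = (I − K·H)·P̄ = [5883083/4502942 -11757669/4502942; -11757669/4502942 248503701/31520594]

step 0: x' = [234/535, 771/535], P' = [1201/535 -2991/535; -2991/535 9261/535]
step 1: x' = [353475/191636, -247767/95818], P' = [62669/47909 -124878/47909; -124878/47909 376348/47909]
step 2: x' = [31764411/18011768, -400841307/126082376], P' = [5883083/4502942 -11757669/4502942; -11757669/4502942 248503701/31520594]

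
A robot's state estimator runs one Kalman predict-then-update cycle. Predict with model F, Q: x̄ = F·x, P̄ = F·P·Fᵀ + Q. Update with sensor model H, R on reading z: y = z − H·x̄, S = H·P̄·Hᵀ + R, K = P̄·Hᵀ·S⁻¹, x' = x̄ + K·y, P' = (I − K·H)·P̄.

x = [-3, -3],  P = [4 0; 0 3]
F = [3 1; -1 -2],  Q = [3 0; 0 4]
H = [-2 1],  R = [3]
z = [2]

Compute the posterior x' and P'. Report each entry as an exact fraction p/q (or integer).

x' = [6/263, 631/263]
P' = [642/263 978/263; 978/263 2124/263]

x̄ = F·x = [-12, 9]
P̄ = F·P·Fᵀ + Q = [42 -18; -18 20]
y = z − H·x̄ = [-31]
S = H·P̄·Hᵀ + R = [263]
K = P̄·Hᵀ·S⁻¹ = [-102/263; 56/263]
x' = x̄ + K·y = [6/263, 631/263]
P' = (I − K·H)·P̄ = [642/263 978/263; 978/263 2124/263]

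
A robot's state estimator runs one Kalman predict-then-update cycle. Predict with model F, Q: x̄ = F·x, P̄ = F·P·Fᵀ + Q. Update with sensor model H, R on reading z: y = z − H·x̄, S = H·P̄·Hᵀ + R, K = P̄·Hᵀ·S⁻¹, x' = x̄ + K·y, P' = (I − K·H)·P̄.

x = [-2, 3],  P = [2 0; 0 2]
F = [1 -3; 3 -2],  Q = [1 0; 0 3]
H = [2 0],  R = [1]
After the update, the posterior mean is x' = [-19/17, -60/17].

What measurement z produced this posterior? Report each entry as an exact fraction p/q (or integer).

x̄ = F·x = [-11, -12]
P̄ = F·P·Fᵀ + Q = [21 18; 18 29]
S = H·P̄·Hᵀ + R = [85]
K = P̄·Hᵀ·S⁻¹ = [42/85; 36/85]
x' − x̄ = [168/17, 144/17] = K·y
y = (KᵀK)⁻¹·Kᵀ·(x' − x̄) = [20]
z = y + H·x̄ = [20] + [-22] = [-2]

z = [-2]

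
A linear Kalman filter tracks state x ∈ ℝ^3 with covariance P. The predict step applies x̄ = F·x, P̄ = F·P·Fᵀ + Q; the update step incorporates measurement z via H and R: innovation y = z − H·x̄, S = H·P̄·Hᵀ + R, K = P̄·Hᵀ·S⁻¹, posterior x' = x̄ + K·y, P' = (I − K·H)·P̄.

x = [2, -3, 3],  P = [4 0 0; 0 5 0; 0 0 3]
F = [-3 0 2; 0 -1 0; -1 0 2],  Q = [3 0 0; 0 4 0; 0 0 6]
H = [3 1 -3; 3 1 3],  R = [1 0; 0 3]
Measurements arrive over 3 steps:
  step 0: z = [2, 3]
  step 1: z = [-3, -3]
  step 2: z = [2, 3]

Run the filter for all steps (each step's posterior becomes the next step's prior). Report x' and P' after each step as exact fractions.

step 0: x' = [-1521/4765, 214518/61945, 934/4765], P' = [5091/4765 -13716/4765 276/4765; -13716/4765 536013/61945 -36/4765; 276/4765 -36/4765 526/4765]
step 1: x' = [-81319723/1101329215, -3001595712/1101329215, 14845457/1101329215], P' = [1377774742/1101329215 -3698809242/1101329215 79462717/1101329215; -3698809242/1101329215 10878294207/1101329215 -58479522/1101329215; 79462717/1101329215 -58479522/1101329215 120463207/1101329215]
step 2: x' = [-2630045624576/21302341478389, 61370989286949/21302341478389, 3545706277211/21302341478389], P' = [27571090627453/21302341478389 -74152838607210/21302341478389 1568673479618/21302341478389; -74152838607210/21302341478389 217796644180389/21302341478389 -1220961252834/21302341478389; 1568673479618/21302341478389 -1220961252834/21302341478389 2331108895144/21302341478389]

step 0: x̄ = F·x = [0, 3, 4]
step 0: P̄ = F·P·Fᵀ + Q = [51 0 24; 0 9 0; 24 0 22]
step 0: y = z − H·x̄ = [11, -12]
step 0: S = H·P̄·Hᵀ + R = [235 270; 270 1101]
step 0: K = P̄·Hᵀ·S⁻¹ = [729/4765 159/953; 2493/61945 -21/12389; -786/4765 158/953]
step 0: x' = x̄ + K·y = [-1521/4765, 214518/61945, 934/4765]
step 0: P' = (I − K·H)·P̄ = [5091/4765 -13716/4765 276/4765; -13716/4765 536013/61945 -36/4765; 276/4765 -36/4765 526/4765]
step 1: x̄ = F·x = [6431/4765, -214518/61945, 3389/4765]
step 1: P̄ = F·P·Fᵀ + Q = [58906/4765 -41076/4765 15169/4765; -41076/4765 783793/61945 -13644/4765; 15169/4765 -13644/4765 34681/4765]
step 1: y = z − H·x̄ = [-17991/12389, -354297/61945]
step 1: S = H·P̄·Hᵀ + R = [1221235/12389 82838/12389; 82838/12389 11200693/61945]
step 1: K = P̄·Hᵀ·S⁻¹ = [28018119/157332745 44860209/220265843; -6099279/157332745 -26238139/220265843; -25925856/157332745 36086550/220265843]
step 1: x' = x̄ + K·y = [-81319723/1101329215, -3001595712/1101329215, 14845457/1101329215]
step 1: P' = (I − K·H)·P̄ = [1377774742/1101329215 -3698809242/1101329215 79462717/1101329215; -3698809242/1101329215 10878294207/1101329215 -58479522/1101329215; 79462717/1101329215 -58479522/1101329215 120463207/1101329215]
step 2: x̄ = F·x = [39092869/157332745, 3001595712/1101329215, 111010637/1101329215]
step 2: P̄ = F·P·Fᵀ + Q = [2176037221/157332745 -1568495526/157332745 568496474/157332745; -1568495526/157332745 15283611067/1101329215 -3581850198/1101329215; 568496474/157332745 -3581850198/1101329215 8149751992/1101329215]
step 2: y = z − H·x̄ = [-257371124/220265843, -851590227/1101329215]
step 2: S = H·P̄·Hᵀ + R = [22161357301/220265843 2629875194/220265843; 2629875194/220265843 213288354007/1101329215]
step 2: K = P̄·Hᵀ·S⁻¹ = [3854412836295/21302341478389 4422151238001/21302341478389; -998987882739/21302341478389 -2774918466581/21302341478389; -3508267499412/21302341478389 3492795290484/21302341478389]
step 2: x' = x̄ + K·y = [-2630045624576/21302341478389, 61370989286949/21302341478389, 3545706277211/21302341478389]
step 2: P' = (I − K·H)·P̄ = [27571090627453/21302341478389 -74152838607210/21302341478389 1568673479618/21302341478389; -74152838607210/21302341478389 217796644180389/21302341478389 -1220961252834/21302341478389; 1568673479618/21302341478389 -1220961252834/21302341478389 2331108895144/21302341478389]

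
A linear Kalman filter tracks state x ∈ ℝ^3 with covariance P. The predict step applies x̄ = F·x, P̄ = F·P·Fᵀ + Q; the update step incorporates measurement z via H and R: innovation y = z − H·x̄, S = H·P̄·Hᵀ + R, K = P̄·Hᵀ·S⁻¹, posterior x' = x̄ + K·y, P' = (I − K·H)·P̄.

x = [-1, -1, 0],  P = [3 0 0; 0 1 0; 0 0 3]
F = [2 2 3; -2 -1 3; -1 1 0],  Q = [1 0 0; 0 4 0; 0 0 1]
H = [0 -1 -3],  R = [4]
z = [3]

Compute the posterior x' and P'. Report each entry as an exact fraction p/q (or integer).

x' = [-166/41, 5/41, -40/41]
P' = [5411/123 1540/123 -512/123; 1540/123 1931/123 -565/123; -512/123 -565/123 215/123]

x̄ = F·x = [-4, 3, 0]
P̄ = F·P·Fᵀ + Q = [44 13 -4; 13 44 5; -4 5 5]
y = z − H·x̄ = [6]
S = H·P̄·Hᵀ + R = [123]
K = P̄·Hᵀ·S⁻¹ = [-1/123; -59/123; -20/123]
x' = x̄ + K·y = [-166/41, 5/41, -40/41]
P' = (I − K·H)·P̄ = [5411/123 1540/123 -512/123; 1540/123 1931/123 -565/123; -512/123 -565/123 215/123]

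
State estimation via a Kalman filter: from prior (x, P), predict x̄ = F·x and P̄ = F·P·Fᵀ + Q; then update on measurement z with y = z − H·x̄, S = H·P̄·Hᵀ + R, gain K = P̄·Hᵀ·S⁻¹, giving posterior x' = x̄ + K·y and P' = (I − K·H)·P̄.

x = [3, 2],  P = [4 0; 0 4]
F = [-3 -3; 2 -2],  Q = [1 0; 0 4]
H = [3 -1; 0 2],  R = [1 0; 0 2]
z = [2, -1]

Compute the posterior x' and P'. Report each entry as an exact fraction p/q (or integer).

x̄ = F·x = [-15, 2]
P̄ = F·P·Fᵀ + Q = [73 0; 0 36]
y = z − H·x̄ = [49, -5]
S = H·P̄·Hᵀ + R = [694 -72; -72 146]
K = P̄·Hᵀ·S⁻¹ = [15987/48070 3942/24035; -18/24035 11844/24035]
x' = x̄ + K·y = [22893/48070, -12032/24035]
P' = (I − K·H)·P̄ = [7957/48070 3942/24035; 3942/24035 11844/24035]

x' = [22893/48070, -12032/24035]
P' = [7957/48070 3942/24035; 3942/24035 11844/24035]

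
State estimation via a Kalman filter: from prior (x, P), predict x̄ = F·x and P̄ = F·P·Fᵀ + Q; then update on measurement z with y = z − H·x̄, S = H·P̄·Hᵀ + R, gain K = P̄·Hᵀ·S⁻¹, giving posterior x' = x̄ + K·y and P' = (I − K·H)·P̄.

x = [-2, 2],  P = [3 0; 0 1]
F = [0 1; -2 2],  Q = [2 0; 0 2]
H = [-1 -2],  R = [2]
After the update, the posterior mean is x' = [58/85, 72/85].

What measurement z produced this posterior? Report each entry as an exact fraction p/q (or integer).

z = [-2]

x̄ = F·x = [2, 8]
P̄ = F·P·Fᵀ + Q = [3 2; 2 18]
S = H·P̄·Hᵀ + R = [85]
K = P̄·Hᵀ·S⁻¹ = [-7/85; -38/85]
x' − x̄ = [-112/85, -608/85] = K·y
y = (KᵀK)⁻¹·Kᵀ·(x' − x̄) = [16]
z = y + H·x̄ = [16] + [-18] = [-2]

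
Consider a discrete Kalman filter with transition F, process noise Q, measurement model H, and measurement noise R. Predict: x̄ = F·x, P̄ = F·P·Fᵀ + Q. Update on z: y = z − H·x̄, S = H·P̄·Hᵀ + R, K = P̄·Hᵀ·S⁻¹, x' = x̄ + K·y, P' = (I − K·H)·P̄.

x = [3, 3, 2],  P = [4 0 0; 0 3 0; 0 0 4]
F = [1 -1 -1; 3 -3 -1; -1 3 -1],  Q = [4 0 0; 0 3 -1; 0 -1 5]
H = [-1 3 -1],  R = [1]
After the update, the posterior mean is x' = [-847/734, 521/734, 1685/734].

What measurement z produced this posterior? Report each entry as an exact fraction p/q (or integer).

x̄ = F·x = [-2, -2, 4]
P̄ = F·P·Fᵀ + Q = [15 25 -9; 25 70 -36; -9 -36 40]
S = H·P̄·Hᵀ + R = [734]
K = P̄·Hᵀ·S⁻¹ = [69/734; 221/734; -139/734]
x' − x̄ = [621/734, 1989/734, -1251/734] = K·y
y = (KᵀK)⁻¹·Kᵀ·(x' − x̄) = [9]
z = y + H·x̄ = [9] + [-8] = [1]

z = [1]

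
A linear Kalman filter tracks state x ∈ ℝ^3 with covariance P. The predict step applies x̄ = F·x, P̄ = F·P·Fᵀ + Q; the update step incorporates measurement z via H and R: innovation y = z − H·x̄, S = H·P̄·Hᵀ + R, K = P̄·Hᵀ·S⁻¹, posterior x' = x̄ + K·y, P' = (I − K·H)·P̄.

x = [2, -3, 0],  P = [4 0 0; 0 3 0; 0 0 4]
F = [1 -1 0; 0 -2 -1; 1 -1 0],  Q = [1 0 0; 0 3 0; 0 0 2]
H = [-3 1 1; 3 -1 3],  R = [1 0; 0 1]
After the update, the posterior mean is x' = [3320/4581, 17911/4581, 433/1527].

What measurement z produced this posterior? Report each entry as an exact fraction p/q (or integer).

z = [2, -1]

x̄ = F·x = [5, 6, 5]
P̄ = F·P·Fᵀ + Q = [8 6 7; 6 19 6; 7 6 9]
S = H·P̄·Hᵀ + R = [35 -58; -58 227]
K = P̄·Hᵀ·S⁻¹ = [-235/4581 727/4581; 2575/4581 1001/4581; 358/1527 374/1527]
x' − x̄ = [-19585/4581, -9575/4581, -7202/1527] = K·y
y = (KᵀK)⁻¹·Kᵀ·(x' − x̄) = [6, -25]
z = y + H·x̄ = [6, -25] + [-4, 24] = [2, -1]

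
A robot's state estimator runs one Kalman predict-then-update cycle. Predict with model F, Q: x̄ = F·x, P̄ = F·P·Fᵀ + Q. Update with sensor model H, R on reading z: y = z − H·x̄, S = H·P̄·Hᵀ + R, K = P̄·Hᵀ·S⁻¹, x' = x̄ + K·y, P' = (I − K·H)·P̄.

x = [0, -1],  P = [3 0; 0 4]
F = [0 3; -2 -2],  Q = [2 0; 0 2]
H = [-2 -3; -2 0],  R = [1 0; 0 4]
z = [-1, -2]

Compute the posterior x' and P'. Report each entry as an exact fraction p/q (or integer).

x̄ = F·x = [-3, 2]
P̄ = F·P·Fᵀ + Q = [38 -24; -24 30]
y = z − H·x̄ = [-1, -8]
S = H·P̄·Hᵀ + R = [135 8; 8 156]
K = P̄·Hᵀ·S⁻¹ = [-4/5249 -2557/5249; -1734/5249 1704/5249]
x' = x̄ + K·y = [4713/5249, -1400/5249]
P' = (I − K·H)·P̄ = [5114/5249 -3408/5249; -3408/5249 2850/5249]

x' = [4713/5249, -1400/5249]
P' = [5114/5249 -3408/5249; -3408/5249 2850/5249]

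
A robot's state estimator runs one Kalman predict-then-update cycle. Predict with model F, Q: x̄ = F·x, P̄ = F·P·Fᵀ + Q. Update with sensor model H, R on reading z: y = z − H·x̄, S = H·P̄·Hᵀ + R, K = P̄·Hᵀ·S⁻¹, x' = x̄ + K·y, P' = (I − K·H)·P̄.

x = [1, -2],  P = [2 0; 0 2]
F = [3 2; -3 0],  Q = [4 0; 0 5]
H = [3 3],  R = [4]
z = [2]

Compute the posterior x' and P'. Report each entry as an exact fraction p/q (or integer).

x̄ = F·x = [-1, -3]
P̄ = F·P·Fᵀ + Q = [30 -18; -18 23]
y = z − H·x̄ = [14]
S = H·P̄·Hᵀ + R = [157]
K = P̄·Hᵀ·S⁻¹ = [36/157; 15/157]
x' = x̄ + K·y = [347/157, -261/157]
P' = (I − K·H)·P̄ = [3414/157 -3366/157; -3366/157 3386/157]

x' = [347/157, -261/157]
P' = [3414/157 -3366/157; -3366/157 3386/157]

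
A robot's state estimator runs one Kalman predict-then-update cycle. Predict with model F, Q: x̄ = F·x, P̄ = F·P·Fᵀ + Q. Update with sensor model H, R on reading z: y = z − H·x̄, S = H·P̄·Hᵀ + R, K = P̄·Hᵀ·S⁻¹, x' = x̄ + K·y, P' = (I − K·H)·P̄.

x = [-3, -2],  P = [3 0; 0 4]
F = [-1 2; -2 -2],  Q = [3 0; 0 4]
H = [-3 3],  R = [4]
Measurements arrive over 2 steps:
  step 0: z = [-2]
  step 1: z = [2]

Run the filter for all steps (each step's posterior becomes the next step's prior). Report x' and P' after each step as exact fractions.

step 0: x̄ = F·x = [-1, 10]
step 0: P̄ = F·P·Fᵀ + Q = [22 -10; -10 32]
step 0: y = z − H·x̄ = [-35]
step 0: S = H·P̄·Hᵀ + R = [670]
step 0: K = P̄·Hᵀ·S⁻¹ = [-48/335; 63/335]
step 0: x' = x̄ + K·y = [269/67, 229/67]
step 0: P' = (I − K·H)·P̄ = [2762/335 2698/335; 2698/335 2782/335]
step 1: x̄ = F·x = [189/67, -996/67]
step 1: P̄ = F·P·Fᵀ + Q = [4103/335 -2200/67; -2200/67 9020/67]
step 1: y = z − H·x̄ = [3689/67]
step 1: S = H·P̄·Hᵀ + R = [642167/335]
step 1: K = P̄·Hᵀ·S⁻¹ = [-45309/642167; 168300/642167]
step 1: x' = x̄ + K·y = [-683214/642167, -279696/642167]
step 1: P' = (I − K·H)·P̄ = [1737032/642167 1676620/642167; 1676620/642167 1901020/642167]

step 0: x' = [269/67, 229/67], P' = [2762/335 2698/335; 2698/335 2782/335]
step 1: x' = [-683214/642167, -279696/642167], P' = [1737032/642167 1676620/642167; 1676620/642167 1901020/642167]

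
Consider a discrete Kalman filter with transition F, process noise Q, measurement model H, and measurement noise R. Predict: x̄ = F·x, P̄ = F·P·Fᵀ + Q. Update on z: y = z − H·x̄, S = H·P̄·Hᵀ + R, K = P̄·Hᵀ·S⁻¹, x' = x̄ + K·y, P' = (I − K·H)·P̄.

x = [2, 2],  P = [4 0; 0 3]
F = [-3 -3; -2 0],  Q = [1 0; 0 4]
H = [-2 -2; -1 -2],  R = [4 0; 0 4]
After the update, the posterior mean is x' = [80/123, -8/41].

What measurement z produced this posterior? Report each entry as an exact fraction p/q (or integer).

z = [-2, 1]

x̄ = F·x = [-12, -4]
P̄ = F·P·Fᵀ + Q = [64 24; 24 20]
S = H·P̄·Hᵀ + R = [532 352; 352 244]
K = P̄·Hᵀ·S⁻¹ = [-220/369 148/369; 22/123 -64/123]
x' − x̄ = [1556/123, 156/41] = K·y
y = (KᵀK)⁻¹·Kᵀ·(x' − x̄) = [-34, -19]
z = y + H·x̄ = [-34, -19] + [32, 20] = [-2, 1]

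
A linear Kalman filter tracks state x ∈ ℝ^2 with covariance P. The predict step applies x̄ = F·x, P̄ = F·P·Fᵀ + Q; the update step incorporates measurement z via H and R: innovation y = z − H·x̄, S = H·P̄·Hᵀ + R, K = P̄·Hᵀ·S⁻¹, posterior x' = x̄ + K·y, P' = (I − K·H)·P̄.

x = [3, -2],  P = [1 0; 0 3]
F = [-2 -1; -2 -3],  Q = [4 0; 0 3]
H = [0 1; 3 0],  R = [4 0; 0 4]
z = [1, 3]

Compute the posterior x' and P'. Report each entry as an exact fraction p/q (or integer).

x̄ = F·x = [-4, 0]
P̄ = F·P·Fᵀ + Q = [11 13; 13 34]
y = z − H·x̄ = [1, 15]
S = H·P̄·Hᵀ + R = [38 39; 39 103]
K = P̄·Hᵀ·S⁻¹ = [52/2393 747/2393; 1981/2393 156/2393]
x' = x̄ + K·y = [1685/2393, 4321/2393]
P' = (I − K·H)·P̄ = [996/2393 208/2393; 208/2393 7924/2393]

x' = [1685/2393, 4321/2393]
P' = [996/2393 208/2393; 208/2393 7924/2393]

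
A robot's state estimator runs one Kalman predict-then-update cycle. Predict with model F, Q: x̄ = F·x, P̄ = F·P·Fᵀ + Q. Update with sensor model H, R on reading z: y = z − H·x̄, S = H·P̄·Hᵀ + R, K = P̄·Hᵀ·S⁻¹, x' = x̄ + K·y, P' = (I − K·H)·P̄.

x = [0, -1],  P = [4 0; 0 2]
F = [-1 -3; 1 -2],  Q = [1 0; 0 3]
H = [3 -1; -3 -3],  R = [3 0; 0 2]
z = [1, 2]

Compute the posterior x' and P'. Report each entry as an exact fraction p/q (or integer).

x̄ = F·x = [3, 2]
P̄ = F·P·Fᵀ + Q = [23 8; 8 15]
y = z − H·x̄ = [-6, 17]
S = H·P̄·Hᵀ + R = [177 -210; -210 488]
K = P̄·Hᵀ·S⁻¹ = [5119/21138 -1217/14092; -1683/7046 -3441/14092]
x' = x̄ + K·y = [1111/14092, -10117/14092]
P' = (I − K·H)·P̄ = [8287/42276 -1951/14092; -1951/14092 4245/14092]

x' = [1111/14092, -10117/14092]
P' = [8287/42276 -1951/14092; -1951/14092 4245/14092]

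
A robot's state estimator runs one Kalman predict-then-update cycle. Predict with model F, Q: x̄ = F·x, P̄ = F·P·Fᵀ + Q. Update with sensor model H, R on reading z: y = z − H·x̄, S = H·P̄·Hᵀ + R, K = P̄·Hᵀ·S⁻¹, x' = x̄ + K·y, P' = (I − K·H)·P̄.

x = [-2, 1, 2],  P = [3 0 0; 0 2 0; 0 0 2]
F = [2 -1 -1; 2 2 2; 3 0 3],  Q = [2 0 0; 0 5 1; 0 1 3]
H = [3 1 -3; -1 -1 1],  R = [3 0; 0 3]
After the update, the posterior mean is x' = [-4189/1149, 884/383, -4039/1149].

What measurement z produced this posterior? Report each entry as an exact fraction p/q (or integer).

z = [2, -3]

x̄ = F·x = [-7, 2, 0]
P̄ = F·P·Fᵀ + Q = [18 4 12; 4 33 31; 12 31 48]
S = H·P̄·Hᵀ + R = [252 -51; -51 24]
K = P̄·Hᵀ·S⁻¹ = [2/383 -466/1149; -162/383 -440/383; -177/383 -889/1149]
x' − x̄ = [3854/1149, 118/383, -4039/1149] = K·y
y = (KᵀK)⁻¹·Kᵀ·(x' − x̄) = [21, -8]
z = y + H·x̄ = [21, -8] + [-19, 5] = [2, -3]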